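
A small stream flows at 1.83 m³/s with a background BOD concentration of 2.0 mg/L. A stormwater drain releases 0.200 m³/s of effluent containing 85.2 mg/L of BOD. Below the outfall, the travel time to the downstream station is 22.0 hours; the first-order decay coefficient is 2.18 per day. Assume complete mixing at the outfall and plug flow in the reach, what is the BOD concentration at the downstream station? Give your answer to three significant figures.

1.38 mg/L

Conservation of mass: C = (1.830·2.000 + 0.2000·85.20) / 2.030 = 20.70/2.030 = 10.20 mg/L.
Applying C = C₀e^(−kt): 10.20 × 0.1356 = 1.382 mg/L.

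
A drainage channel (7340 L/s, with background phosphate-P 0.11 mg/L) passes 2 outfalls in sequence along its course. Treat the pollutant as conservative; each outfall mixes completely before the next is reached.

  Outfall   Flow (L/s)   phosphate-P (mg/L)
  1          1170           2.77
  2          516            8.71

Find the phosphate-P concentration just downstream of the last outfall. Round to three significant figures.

0.946 mg/L

Outfall 1: combined Q = 8510 L/s; C = (7340·0.1100 + 1170·2.770)/8510 = 0.4757 mg/L.
Outfall 2: combined Q = 9026 L/s; C = (8510·0.4757 + 516.0·8.710)/9026 = 0.9465 mg/L.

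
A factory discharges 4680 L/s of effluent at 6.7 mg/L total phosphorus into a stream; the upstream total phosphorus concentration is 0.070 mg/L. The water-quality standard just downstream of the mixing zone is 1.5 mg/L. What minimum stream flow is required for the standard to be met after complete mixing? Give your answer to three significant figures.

17000 L/s

Set C_mix = 1.5: (Q·0.07000 + 4680·6.700) / (Q + 4680) = 1.5
→ Q = 4680·(6.700 − 1.5)/(1.5 − 0.07000) = 17020 L/s.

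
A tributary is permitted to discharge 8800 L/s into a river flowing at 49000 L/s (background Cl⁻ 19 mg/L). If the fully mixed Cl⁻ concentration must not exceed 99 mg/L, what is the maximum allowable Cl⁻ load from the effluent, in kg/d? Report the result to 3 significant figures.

414000 kg/d

Mass balance at the limit: 49000·19.00 + 8800·Cₑ = 57800·99 → Cₑ = 544.5 mg/L.
8800 L/s = 8.800 m³/s. Load = 8.800 m³/s × 544.5 g/m³ × 86 400 s/d = 414000 kg/d.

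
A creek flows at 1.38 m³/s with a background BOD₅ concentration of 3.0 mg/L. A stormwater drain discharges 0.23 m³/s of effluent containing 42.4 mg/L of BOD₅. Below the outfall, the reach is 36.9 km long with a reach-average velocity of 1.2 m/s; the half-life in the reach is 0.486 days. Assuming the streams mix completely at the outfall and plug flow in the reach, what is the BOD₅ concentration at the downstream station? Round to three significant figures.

5.19 mg/L

Conservation of mass: C = (1.380·3.000 + 0.2300·42.40) / 1.610 = 13.89/1.610 = 8.629 mg/L.
Travel time t = 36.9·1000 / 1.2 = 30750 s = 8.542 h.
Half-life 0.486 d → k = ln 2 / 0.486 = 1.426 d⁻¹.
After decay, C = 8.629 × e^(−kt) = 8.629 × 0.6019 = 5.194 mg/L.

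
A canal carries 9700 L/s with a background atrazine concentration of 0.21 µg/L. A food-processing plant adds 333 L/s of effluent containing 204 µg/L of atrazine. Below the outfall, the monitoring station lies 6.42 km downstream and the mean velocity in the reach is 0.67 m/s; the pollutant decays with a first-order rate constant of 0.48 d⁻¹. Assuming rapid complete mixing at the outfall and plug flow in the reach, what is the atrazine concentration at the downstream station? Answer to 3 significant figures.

After mixing, C = (9700·0.2100 + 333.0·204.0) / 10030 = 69970/10030 = 6.974 µg/L.
Travel time t = 6.42·1000 / 0.67 = 9582 s = 2.662 h.
First-order decay: C = 6.974·exp(−k·t) = 6.974·0.9482 = 6.612 µg/L.

6.61 µg/L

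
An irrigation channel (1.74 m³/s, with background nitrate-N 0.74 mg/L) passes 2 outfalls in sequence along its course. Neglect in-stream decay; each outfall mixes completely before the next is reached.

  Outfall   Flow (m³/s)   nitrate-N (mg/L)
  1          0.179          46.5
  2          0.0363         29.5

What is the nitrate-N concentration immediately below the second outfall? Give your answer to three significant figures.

Outfall 1: combined Q = 1.919 m³/s; C = (1.740·0.7400 + 0.1790·46.50)/1.919 = 5.008 mg/L.
Outfall 2: combined Q = 1.955 m³/s; C = (1.919·5.008 + 0.03630·29.50)/1.955 = 5.463 mg/L.

5.46 mg/L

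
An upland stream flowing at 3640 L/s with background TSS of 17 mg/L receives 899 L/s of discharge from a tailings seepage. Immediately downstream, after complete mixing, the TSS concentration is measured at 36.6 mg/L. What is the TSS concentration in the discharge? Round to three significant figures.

116 mg/L

Mass balance: 3640·17.00 + 899.0·Cₑ = 4539·36.60
→ Cₑ = (4539·36.60 − 3640·17.00) / 899.0 = 116.0 mg/L.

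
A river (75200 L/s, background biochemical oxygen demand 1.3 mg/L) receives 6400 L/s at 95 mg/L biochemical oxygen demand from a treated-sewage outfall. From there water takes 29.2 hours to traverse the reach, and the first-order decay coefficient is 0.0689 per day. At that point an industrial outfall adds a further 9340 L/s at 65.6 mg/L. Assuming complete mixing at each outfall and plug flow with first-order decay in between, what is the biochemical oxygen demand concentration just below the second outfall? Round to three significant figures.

Flow-weighted average: C = (75200·1.300 + 6400·95.00) / 81600 = 705800/81600 = 8.649 mg/L; combined flow 81600 L/s.
Decay over the reach: 8.649·exp(−kt) = 8.649·0.9196 = 7.954 mg/L.
At the second outfall, C = (81600·7.954 + 9340·65.60) / (81600 + 9340) = 13.87 mg/L.

13.9 mg/L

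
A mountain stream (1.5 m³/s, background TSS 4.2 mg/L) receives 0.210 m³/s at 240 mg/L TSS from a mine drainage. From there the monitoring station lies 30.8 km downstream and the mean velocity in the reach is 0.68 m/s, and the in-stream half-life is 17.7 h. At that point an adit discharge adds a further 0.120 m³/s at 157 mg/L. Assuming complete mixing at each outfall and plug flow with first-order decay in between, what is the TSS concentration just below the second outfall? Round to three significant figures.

29.2 mg/L

Mass balance: C = (1.500·4.200 + 0.2100·240.0) / 1.710 = 56.70/1.710 = 33.16 mg/L; combined flow 1.710 m³/s.
Travel time t = 30.8·1000 / 0.68 = 45290 s = 12.58 h.
Half-life 17.7 h → k = ln 2 / 17.7 = 0.03916 h⁻¹ = 0.9399 d⁻¹.
After decay, C = 33.16 × e^(−kt) = 33.16 × 0.6110 = 20.26 mg/L.
Second outfall: C = (1.710·20.26 + 0.1200·157.0)/1.830 = 29.23 mg/L.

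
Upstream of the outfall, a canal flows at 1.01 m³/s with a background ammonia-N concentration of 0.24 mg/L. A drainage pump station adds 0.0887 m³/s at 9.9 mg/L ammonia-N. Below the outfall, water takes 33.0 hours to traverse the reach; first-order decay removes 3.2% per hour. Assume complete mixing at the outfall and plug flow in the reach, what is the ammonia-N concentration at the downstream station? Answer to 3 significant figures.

After mixing, C = (1.010·0.2400 + 0.08870·9.900) / 1.099 = 1.121/1.099 = 1.020 mg/L.
3.2%/h lost → k = −ln(1 − 0.032) = 0.03252 h⁻¹.
First-order decay: C = 1.020·exp(−k·t) = 1.020·0.3419 = 0.3487 mg/L.

0.349 mg/L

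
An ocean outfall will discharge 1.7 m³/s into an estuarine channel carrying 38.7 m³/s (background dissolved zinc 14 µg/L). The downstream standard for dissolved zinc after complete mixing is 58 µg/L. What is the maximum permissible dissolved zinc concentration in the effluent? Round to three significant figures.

1060 µg/L

At the limit, (Qr·Cr + Qe·Cₑ)/(Qr + Qe) = 58:
Cₑ = (40.40·58 − 38.70·14.00) / 1.700 = 1060 µg/L.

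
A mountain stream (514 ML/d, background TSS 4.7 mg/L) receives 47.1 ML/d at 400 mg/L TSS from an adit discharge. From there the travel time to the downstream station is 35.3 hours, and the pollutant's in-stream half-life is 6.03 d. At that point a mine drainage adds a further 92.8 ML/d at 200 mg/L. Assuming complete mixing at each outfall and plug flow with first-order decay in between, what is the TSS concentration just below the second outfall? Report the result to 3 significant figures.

Mass balance: C = (514.0·4.700 + 47.10·400.0) / 561.1 = 21260/561.1 = 37.88 mg/L; combined flow 561.1 ML/d.
Half-life 6.03 d → k = ln 2 / 6.03 = 0.1149 d⁻¹.
Decay over the reach: 37.88·exp(−kt) = 37.88·0.8444 = 31.99 mg/L.
At the second outfall, C = (561.1·31.99 + 92.80·200.0) / (561.1 + 92.80) = 55.83 mg/L.

55.8 mg/L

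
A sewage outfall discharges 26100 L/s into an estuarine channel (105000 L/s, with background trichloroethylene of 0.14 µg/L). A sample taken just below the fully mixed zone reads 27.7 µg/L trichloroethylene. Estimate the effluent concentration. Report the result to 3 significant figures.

Mass balance: 105000·0.1400 + 26100·Cₑ = 131100·27.70
→ Cₑ = (131100·27.70 − 105000·0.1400) / 26100 = 138.6 µg/L.

139 µg/L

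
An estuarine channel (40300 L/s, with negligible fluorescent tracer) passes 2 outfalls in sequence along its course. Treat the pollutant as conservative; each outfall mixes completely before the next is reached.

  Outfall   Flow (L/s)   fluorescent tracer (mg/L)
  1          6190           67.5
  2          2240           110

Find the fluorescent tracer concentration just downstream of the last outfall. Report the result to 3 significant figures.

13.6 mg/L

After outfall 1: Q = 40300 + 6190 = 46490 L/s; C = (40300·0 + 6190·67.50)/46490 = 8.987 mg/L.
After outfall 2: Q = 46490 + 2240 = 48730 L/s; C = (46490·8.987 + 2240·110.0)/48730 = 13.63 mg/L.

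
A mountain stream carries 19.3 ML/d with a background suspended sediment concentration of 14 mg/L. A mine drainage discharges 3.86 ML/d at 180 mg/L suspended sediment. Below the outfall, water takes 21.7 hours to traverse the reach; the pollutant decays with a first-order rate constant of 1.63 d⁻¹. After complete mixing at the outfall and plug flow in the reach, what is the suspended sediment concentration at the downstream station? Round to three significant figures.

Conservation of mass: C = (19.30·14.00 + 3.860·180.0) / 23.16 = 965.0/23.16 = 41.67 mg/L.
Decay over the reach: 41.67·exp(−kt) = 41.67·0.2291 = 9.544 mg/L.

9.54 mg/L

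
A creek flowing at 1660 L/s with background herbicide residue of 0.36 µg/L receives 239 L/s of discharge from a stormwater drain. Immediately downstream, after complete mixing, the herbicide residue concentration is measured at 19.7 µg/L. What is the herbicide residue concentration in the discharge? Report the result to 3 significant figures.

154 µg/L

Mass balance: 1660·0.3600 + 239.0·Cₑ = 1899·19.70
→ Cₑ = (1899·19.70 − 1660·0.3600) / 239.0 = 154.0 µg/L.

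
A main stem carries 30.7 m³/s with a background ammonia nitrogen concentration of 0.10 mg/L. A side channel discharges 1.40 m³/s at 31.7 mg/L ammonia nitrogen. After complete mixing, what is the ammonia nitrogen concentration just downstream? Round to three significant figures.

1.48 mg/L

After mixing, C = (30.70·0.1000 + 1.400·31.70) / 32.10 = 47.45/32.10 = 1.478 mg/L.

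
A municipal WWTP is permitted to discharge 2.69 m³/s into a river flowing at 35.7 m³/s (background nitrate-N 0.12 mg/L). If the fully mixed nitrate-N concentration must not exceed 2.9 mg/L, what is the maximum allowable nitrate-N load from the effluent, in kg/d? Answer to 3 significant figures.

Mass balance at the limit: 35.70·0.1200 + 2.690·Cₑ = 38.39·2.9 → Cₑ = 39.79 mg/L.
Load = 2.690 m³/s × 39.79 g/m³ × 86 400 s/d = 9249 kg/d.

9250 kg/d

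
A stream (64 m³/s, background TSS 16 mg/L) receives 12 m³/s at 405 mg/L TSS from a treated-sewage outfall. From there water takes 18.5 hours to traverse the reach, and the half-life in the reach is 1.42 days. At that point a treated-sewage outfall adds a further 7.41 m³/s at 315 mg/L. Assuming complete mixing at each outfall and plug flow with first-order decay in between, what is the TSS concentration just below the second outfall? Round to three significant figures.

Mixed concentration C = ΣQC/ΣQ = (64.00·16.00 + 12.00·405.0) / 76.00 = 5884/76.00 = 77.42 mg/L; combined flow 76.00 m³/s.
Half-life 1.42 d → k = ln 2 / 1.42 = 0.4881 d⁻¹.
First-order decay: C = 77.42·exp(−k·t) = 77.42·0.6864 = 53.14 mg/L.
Second outfall: C = (76.00·53.14 + 7.410·315.0)/83.41 = 76.41 mg/L.

76.4 mg/L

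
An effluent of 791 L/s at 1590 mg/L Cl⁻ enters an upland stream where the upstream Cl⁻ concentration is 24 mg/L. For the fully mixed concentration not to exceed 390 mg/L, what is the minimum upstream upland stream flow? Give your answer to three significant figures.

2590 L/s

Set C_mix = 390: (Q·24.00 + 791.0·1590) / (Q + 791.0) = 390
→ Q = 791.0·(1590 − 390)/(390 − 24.00) = 2593 L/s.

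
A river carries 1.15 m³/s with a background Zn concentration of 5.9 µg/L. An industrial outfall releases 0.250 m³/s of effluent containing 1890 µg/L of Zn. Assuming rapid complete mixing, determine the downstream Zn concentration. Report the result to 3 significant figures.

Conservation of mass: C = (1.150·5.900 + 0.2500·1890) / 1.400 = 479.3/1.400 = 342.3 µg/L.

342 µg/L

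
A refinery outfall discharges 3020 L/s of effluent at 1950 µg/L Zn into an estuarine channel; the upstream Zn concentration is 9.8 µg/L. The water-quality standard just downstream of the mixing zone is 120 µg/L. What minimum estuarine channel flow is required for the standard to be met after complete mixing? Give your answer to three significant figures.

50200 L/s

Set C_mix = 120: (Q·9.800 + 3020·1950) / (Q + 3020) = 120
→ Q = 3020·(1950 − 120)/(120 − 9.800) = 50150 L/s.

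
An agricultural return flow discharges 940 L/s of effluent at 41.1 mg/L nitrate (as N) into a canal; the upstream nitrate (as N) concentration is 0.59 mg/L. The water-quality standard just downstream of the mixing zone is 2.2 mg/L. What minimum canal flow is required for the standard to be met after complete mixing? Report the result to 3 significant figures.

22700 L/s

Set C_mix = 2.2: (Q·0.5900 + 940.0·41.10) / (Q + 940.0) = 2.2
→ Q = 940.0·(41.10 − 2.2)/(2.2 − 0.5900) = 22710 L/s.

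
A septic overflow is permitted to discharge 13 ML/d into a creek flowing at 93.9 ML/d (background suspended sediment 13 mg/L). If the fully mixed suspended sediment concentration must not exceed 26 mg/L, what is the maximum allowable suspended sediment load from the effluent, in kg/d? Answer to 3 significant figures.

Mass balance at the limit: 93.90·13.00 + 13.00·Cₑ = 106.9·26 → Cₑ = 119.9 mg/L.
13.00 ML/d = 0.1505 m³/s. Load = 0.1505 m³/s × 119.9 g/m³ × 86 400 s/d = 1559 kg/d.

1560 kg/d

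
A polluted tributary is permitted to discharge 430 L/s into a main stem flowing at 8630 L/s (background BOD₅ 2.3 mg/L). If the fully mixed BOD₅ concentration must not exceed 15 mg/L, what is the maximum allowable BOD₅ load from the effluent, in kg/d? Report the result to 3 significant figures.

Mass balance at the limit: 8630·2.300 + 430.0·Cₑ = 9060·15 → Cₑ = 269.9 mg/L.
430.0 L/s = 0.4300 m³/s. Load = 0.4300 m³/s × 269.9 g/m³ × 86 400 s/d = 10030 kg/d.

10000 kg/d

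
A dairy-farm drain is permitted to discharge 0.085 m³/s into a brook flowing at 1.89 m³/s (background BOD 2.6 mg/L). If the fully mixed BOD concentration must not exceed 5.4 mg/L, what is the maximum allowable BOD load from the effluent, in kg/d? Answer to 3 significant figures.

497 kg/d

Mass balance at the limit: 1.890·2.600 + 0.08500·Cₑ = 1.975·5.4 → Cₑ = 67.66 mg/L.
Load = 0.08500 m³/s × 67.66 g/m³ × 86 400 s/d = 496.9 kg/d.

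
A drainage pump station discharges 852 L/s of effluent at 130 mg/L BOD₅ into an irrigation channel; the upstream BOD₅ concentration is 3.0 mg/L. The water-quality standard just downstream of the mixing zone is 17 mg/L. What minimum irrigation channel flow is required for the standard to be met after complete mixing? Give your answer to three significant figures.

Set C_mix = 17: (Q·3.000 + 852.0·130.0) / (Q + 852.0) = 17
→ Q = 852.0·(130.0 − 17)/(17 − 3.000) = 6877 L/s.

6880 L/s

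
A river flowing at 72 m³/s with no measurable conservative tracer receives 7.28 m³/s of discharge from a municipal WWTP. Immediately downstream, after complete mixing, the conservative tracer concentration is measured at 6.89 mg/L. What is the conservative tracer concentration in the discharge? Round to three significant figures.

Mass balance: 72.00·0 + 7.280·Cₑ = 79.28·6.890
→ Cₑ = (79.28·6.890 − 72.00·0) / 7.280 = 75.03 mg/L.

75.0 mg/L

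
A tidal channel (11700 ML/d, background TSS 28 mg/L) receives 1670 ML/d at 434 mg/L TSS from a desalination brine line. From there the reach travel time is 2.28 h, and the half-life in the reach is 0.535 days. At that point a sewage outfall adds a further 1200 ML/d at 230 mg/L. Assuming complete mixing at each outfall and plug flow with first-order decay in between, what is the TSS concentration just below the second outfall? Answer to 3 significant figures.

After mixing, C = (11700·28.00 + 1670·434.0) / 13370 = 1052000/13370 = 78.71 mg/L; combined flow 13370 ML/d.
Half-life 0.535 d → k = ln 2 / 0.535 = 1.296 d⁻¹.
First-order decay: C = 78.71·exp(−k·t) = 78.71·0.8842 = 69.60 mg/L.
At the second outfall, C = (13370·69.60 + 1200·230.0) / (13370 + 1200) = 82.81 mg/L.

82.8 mg/L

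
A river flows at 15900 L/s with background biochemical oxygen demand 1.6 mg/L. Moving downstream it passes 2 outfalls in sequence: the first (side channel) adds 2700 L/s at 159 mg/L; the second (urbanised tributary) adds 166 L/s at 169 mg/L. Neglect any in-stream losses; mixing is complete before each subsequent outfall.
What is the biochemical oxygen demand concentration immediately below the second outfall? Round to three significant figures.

25.7 mg/L

Below outfall 1: Q → 18600 L/s, C = (15900·1.600 + 2700·159.0)/18600 = 24.45 mg/L.
Below outfall 2: Q → 18770 L/s, C = (18600·24.45 + 166.0·169.0)/18770 = 25.73 mg/L.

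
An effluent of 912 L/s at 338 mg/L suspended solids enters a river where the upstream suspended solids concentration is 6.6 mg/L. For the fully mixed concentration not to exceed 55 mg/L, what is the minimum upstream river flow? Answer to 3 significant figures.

5330 L/s

Set C_mix = 55: (Q·6.600 + 912.0·338.0) / (Q + 912.0) = 55
→ Q = 912.0·(338.0 − 55)/(55 − 6.600) = 5333 L/s.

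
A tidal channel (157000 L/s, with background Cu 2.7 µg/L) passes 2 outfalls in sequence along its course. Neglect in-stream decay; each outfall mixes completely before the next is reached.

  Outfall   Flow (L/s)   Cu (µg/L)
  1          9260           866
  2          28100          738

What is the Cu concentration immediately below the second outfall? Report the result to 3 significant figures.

After outfall 1: Q = 157000 + 9260 = 166300 L/s; C = (157000·2.700 + 9260·866.0)/166300 = 50.78 µg/L.
After outfall 2: Q = 166300 + 28100 = 194400 L/s; C = (166300·50.78 + 28100·738.0)/194400 = 150.1 µg/L.

150 µg/L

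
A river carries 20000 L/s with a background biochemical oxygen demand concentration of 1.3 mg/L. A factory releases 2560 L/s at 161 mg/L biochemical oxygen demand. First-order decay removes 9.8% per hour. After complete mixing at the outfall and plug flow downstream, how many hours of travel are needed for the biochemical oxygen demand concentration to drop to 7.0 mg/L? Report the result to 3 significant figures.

Mixed concentration C = ΣQC/ΣQ = (20000·1.300 + 2560·161.0) / 22560 = 438200/22560 = 19.42 mg/L.
9.8%/h lost → k = −ln(1 − 0.098) = 0.1031 h⁻¹.
19.42·exp(−k·t) = 7.0 → t = ln(19.42/7.0)/k = 35620 s = 9.894 h.

9.89 h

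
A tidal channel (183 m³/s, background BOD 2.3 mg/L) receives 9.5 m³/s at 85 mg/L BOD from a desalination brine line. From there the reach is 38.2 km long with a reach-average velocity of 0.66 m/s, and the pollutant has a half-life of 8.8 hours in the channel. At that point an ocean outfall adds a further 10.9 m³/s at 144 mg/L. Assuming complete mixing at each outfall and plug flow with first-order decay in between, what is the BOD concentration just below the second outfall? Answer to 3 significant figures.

Mixed concentration C = ΣQC/ΣQ = (183.0·2.300 + 9.500·85.00) / 192.5 = 1228/192.5 = 6.381 mg/L; combined flow 192.5 m³/s.
Travel time t = 38.2·1000 / 0.66 = 57880 s = 16.08 h.
Half-life 8.8 h → k = ln 2 / 8.8 = 0.07877 h⁻¹ = 1.890 d⁻¹.
Decay over the reach: 6.381·exp(−kt) = 6.381·0.2819 = 1.799 mg/L.
At the second outfall, C = (192.5·1.799 + 10.90·144.0) / (192.5 + 10.90) = 9.419 mg/L.

9.42 mg/L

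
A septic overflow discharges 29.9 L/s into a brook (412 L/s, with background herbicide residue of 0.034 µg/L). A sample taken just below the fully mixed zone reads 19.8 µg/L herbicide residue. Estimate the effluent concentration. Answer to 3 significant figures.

Mass balance: 412.0·0.03400 + 29.90·Cₑ = 441.9·19.80
→ Cₑ = (441.9·19.80 − 412.0·0.03400) / 29.90 = 292.2 µg/L.

292 µg/L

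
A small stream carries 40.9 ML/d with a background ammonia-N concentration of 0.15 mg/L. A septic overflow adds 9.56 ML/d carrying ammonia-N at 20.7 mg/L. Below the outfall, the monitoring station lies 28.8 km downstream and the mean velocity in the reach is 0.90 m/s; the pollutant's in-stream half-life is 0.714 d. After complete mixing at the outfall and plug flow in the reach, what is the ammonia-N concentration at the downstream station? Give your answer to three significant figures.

2.82 mg/L

Conservation of mass: C = (40.90·0.1500 + 9.560·20.70) / 50.46 = 204.0/50.46 = 4.043 mg/L.
Travel time t = 28.8·1000 / 0.90 = 32000 s = 8.889 h.
Half-life 0.714 d → k = ln 2 / 0.714 = 0.9708 d⁻¹.
After decay, C = 4.043 × e^(−kt) = 4.043 × 0.6980 = 2.822 mg/L.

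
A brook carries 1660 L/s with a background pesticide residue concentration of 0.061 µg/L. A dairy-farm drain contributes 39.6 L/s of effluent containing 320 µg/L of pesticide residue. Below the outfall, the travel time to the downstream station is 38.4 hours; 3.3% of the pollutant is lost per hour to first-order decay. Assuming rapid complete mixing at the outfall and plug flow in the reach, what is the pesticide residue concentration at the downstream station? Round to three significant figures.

2.07 µg/L

Conservation of mass: C = (1660·0.06100 + 39.60·320.0) / 1700 = 12770/1700 = 7.515 µg/L.
3.3%/h lost → k = −ln(1 − 0.033) = 0.03356 h⁻¹.
Decay over the reach: 7.515·exp(−kt) = 7.515·0.2757 = 2.072 µg/L.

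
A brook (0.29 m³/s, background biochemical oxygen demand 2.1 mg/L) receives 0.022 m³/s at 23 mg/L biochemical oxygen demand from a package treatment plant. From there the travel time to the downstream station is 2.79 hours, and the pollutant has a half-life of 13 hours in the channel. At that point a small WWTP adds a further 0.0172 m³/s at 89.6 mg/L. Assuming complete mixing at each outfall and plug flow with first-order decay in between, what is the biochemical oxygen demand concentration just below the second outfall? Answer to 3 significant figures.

Mixed concentration C = ΣQC/ΣQ = (0.2900·2.100 + 0.02200·23.00) / 0.3120 = 1.115/0.3120 = 3.574 mg/L; combined flow 0.3120 m³/s.
Half-life 13 h → k = ln 2 / 13 = 0.05332 h⁻¹ = 1.280 d⁻¹.
After decay, C = 3.574 × e^(−kt) = 3.574 × 0.8618 = 3.080 mg/L.
At the second outfall, C = (0.3120·3.080 + 0.01720·89.60) / (0.3120 + 0.01720) = 7.600 mg/L.

7.60 mg/L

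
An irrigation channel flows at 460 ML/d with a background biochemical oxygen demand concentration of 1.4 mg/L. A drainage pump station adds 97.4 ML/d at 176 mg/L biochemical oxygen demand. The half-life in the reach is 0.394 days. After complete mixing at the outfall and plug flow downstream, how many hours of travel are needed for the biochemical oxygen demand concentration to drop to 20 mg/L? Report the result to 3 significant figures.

6.37 h

Mixed concentration C = ΣQC/ΣQ = (460.0·1.400 + 97.40·176.0) / 557.4 = 17790/557.4 = 31.91 mg/L.
Half-life 0.394 d → k = ln 2 / 0.394 = 1.759 d⁻¹.
31.91·exp(−k·t) = 20 → t = ln(31.91/20)/k = 22940 s = 6.373 h.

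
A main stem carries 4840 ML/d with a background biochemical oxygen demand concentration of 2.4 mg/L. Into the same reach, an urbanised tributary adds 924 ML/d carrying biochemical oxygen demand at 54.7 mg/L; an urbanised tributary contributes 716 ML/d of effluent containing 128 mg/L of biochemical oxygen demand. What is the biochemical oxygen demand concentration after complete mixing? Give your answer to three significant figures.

Flow-weighted average: C = (4840·2.400 + 924.0·54.70 + 716.0·128.0) / 6480 = 153800/6480 = 23.74 mg/L.

23.7 mg/L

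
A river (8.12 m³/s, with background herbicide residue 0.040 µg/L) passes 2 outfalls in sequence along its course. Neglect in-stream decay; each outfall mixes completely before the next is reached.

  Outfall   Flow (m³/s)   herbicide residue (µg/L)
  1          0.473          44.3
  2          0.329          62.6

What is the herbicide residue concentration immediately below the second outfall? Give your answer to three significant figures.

After outfall 1: Q = 8.120 + 0.4730 = 8.593 m³/s; C = (8.120·0.04000 + 0.4730·44.30)/8.593 = 2.476 µg/L.
After outfall 2: Q = 8.593 + 0.3290 = 8.922 m³/s; C = (8.593·2.476 + 0.3290·62.60)/8.922 = 4.693 µg/L.

4.69 µg/L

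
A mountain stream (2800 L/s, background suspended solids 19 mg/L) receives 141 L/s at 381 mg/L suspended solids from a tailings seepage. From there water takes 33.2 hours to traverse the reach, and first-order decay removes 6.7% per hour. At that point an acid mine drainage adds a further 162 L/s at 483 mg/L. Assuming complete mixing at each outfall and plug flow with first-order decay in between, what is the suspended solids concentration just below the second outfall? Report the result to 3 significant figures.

Mixed concentration C = ΣQC/ΣQ = (2800·19.00 + 141.0·381.0) / 2941 = 106900/2941 = 36.36 mg/L; combined flow 2941 L/s.
6.7%/h lost → k = −ln(1 − 0.067) = 0.06935 h⁻¹.
Applying C = C₀e^(−kt): 36.36 × 0.1000 = 3.636 mg/L.
At the second outfall, C = (2941·3.636 + 162.0·483.0) / (2941 + 162.0) = 28.66 mg/L.

28.7 mg/L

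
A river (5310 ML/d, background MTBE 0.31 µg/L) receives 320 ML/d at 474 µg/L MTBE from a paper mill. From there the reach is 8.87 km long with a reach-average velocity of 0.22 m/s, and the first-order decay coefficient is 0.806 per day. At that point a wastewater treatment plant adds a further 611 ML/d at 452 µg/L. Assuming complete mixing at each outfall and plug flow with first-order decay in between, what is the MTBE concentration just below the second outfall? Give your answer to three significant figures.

61.1 µg/L

After mixing, C = (5310·0.3100 + 320.0·474.0) / 5630 = 153300/5630 = 27.23 µg/L; combined flow 5630 ML/d.
Travel time t = 8.87·1000 / 0.22 = 40320 s = 11.20 h.
After decay, C = 27.23 × e^(−kt) = 27.23 × 0.6865 = 18.70 µg/L.
Second outfall: C = (5630·18.70 + 611.0·452.0)/6241 = 61.12 µg/L.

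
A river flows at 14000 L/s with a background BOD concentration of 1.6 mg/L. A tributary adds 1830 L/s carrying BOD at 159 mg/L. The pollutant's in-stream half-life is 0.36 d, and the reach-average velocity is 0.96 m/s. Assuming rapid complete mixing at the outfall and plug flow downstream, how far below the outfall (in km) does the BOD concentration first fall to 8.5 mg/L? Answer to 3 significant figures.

36.4 km

After mixing, C = (14000·1.600 + 1830·159.0) / 15830 = 313400/15830 = 19.80 mg/L.
Half-life 0.36 d → k = ln 2 / 0.36 = 1.925 d⁻¹.
Set 19.80·exp(−k·t) = 8.5 → t = ln(19.80/8.5)/k = 37940 s = 10.54 h.
Distance = v·t = 0.96·37940 = 36420 m = 36.42 km.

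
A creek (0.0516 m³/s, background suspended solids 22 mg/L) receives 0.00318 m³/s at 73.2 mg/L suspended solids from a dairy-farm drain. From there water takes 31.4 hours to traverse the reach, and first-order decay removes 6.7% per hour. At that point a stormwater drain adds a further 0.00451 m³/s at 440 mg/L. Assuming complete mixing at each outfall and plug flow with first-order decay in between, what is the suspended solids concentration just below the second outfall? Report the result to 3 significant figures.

36.1 mg/L

Mass balance: C = (0.05160·22.00 + 0.003180·73.20) / 0.05478 = 1.368/0.05478 = 24.97 mg/L; combined flow 0.05478 m³/s.
6.7%/h lost → k = −ln(1 − 0.067) = 0.06935 h⁻¹.
First-order decay: C = 24.97·exp(−k·t) = 24.97·0.1133 = 2.830 mg/L.
At the second outfall, C = (0.05478·2.830 + 0.004510·440.0) / (0.05478 + 0.004510) = 36.08 mg/L.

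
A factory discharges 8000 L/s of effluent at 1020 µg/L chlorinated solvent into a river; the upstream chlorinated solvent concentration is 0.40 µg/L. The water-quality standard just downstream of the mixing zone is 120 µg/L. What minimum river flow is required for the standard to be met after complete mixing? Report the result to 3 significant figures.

60200 L/s

Set C_mix = 120: (Q·0.4000 + 8000·1020) / (Q + 8000) = 120
→ Q = 8000·(1020 − 120)/(120 − 0.4000) = 60200 L/s.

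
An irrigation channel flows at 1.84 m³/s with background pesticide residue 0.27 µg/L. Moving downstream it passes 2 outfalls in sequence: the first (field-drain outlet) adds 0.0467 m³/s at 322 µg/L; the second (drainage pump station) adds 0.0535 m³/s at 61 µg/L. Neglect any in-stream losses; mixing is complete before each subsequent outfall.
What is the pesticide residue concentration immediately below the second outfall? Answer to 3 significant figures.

9.69 µg/L

After outfall 1: Q = 1.840 + 0.04670 = 1.887 m³/s; C = (1.840·0.2700 + 0.04670·322.0)/1.887 = 8.234 µg/L.
After outfall 2: Q = 1.887 + 0.05350 = 1.940 m³/s; C = (1.887·8.234 + 0.05350·61.00)/1.940 = 9.689 µg/L.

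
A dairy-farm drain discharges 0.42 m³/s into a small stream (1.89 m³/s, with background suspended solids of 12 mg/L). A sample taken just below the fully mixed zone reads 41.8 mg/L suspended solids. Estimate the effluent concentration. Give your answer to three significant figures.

176 mg/L

Mass balance: 1.890·12.00 + 0.4200·Cₑ = 2.310·41.80
→ Cₑ = (2.310·41.80 − 1.890·12.00) / 0.4200 = 175.9 mg/L.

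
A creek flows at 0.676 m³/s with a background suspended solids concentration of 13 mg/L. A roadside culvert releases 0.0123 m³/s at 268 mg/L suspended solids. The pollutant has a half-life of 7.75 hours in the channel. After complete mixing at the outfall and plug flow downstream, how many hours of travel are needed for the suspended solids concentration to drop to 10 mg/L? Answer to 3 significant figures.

6.29 h

Mixed concentration C = ΣQC/ΣQ = (0.6760·13.00 + 0.01230·268.0) / 0.6883 = 12.08/0.6883 = 17.56 mg/L.
Half-life 7.75 h → k = ln 2 / 7.75 = 0.08944 h⁻¹ = 2.147 d⁻¹.
17.56·exp(−k·t) = 10 → t = ln(17.56/10)/k = 22660 s = 6.293 h.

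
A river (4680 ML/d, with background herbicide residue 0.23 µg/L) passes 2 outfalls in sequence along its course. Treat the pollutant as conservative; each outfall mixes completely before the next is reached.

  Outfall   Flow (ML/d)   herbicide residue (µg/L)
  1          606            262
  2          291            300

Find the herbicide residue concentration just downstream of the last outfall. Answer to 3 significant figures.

Outfall 1: combined Q = 5286 ML/d; C = (4680·0.2300 + 606.0·262.0)/5286 = 30.24 µg/L.
Outfall 2: combined Q = 5577 ML/d; C = (5286·30.24 + 291.0·300.0)/5577 = 44.32 µg/L.

44.3 µg/L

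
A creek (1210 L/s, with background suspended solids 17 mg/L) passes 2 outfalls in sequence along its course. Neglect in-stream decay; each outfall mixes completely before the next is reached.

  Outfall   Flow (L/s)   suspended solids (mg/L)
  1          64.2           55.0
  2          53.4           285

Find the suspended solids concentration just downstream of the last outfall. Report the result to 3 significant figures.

29.6 mg/L

Outfall 1: combined Q = 1274 L/s; C = (1210·17.00 + 64.20·55.00)/1274 = 18.91 mg/L.
Outfall 2: combined Q = 1328 L/s; C = (1274·18.91 + 53.40·285.0)/1328 = 29.62 mg/L.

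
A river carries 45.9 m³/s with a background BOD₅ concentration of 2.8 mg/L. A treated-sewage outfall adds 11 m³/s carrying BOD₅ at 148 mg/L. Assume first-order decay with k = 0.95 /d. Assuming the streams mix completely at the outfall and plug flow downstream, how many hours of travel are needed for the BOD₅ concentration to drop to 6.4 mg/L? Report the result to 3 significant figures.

39.8 h

Mass balance: C = (45.90·2.800 + 11.00·148.0) / 56.90 = 1757/56.90 = 30.87 mg/L.
30.87·exp(−k·t) = 6.4 → t = ln(30.87/6.4)/k = 143100 s = 39.75 h.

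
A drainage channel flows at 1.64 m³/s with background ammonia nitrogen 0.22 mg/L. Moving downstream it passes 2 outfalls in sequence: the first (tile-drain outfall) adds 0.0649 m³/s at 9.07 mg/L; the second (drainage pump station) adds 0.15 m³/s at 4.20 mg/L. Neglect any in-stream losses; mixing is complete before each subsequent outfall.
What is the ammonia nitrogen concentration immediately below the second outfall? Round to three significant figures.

Outfall 1: combined Q = 1.705 m³/s; C = (1.640·0.2200 + 0.06490·9.070)/1.705 = 0.5569 mg/L.
Outfall 2: combined Q = 1.855 m³/s; C = (1.705·0.5569 + 0.1500·4.200)/1.855 = 0.8515 mg/L.

0.851 mg/L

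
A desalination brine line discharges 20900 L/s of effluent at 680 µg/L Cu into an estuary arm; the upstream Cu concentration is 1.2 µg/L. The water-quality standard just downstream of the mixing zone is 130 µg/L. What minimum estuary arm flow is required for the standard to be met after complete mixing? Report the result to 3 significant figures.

Set C_mix = 130: (Q·1.200 + 20900·680.0) / (Q + 20900) = 130
→ Q = 20900·(680.0 − 130)/(130 − 1.200) = 89250 L/s.

89200 L/s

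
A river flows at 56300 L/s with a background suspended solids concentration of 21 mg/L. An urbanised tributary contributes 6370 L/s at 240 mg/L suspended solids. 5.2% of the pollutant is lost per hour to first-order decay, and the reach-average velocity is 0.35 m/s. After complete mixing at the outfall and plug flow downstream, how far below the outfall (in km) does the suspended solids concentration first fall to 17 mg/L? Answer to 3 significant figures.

22.0 km

Conservation of mass: C = (56300·21.00 + 6370·240.0) / 62670 = 2711000/62670 = 43.26 mg/L.
5.2%/h lost → k = −ln(1 − 0.052) = 0.05340 h⁻¹.
Set 43.26·exp(−k·t) = 17 → t = ln(43.26/17)/k = 62970 s = 17.49 h.
Distance = v·t = 0.35·62970 = 22040 m = 22.04 km.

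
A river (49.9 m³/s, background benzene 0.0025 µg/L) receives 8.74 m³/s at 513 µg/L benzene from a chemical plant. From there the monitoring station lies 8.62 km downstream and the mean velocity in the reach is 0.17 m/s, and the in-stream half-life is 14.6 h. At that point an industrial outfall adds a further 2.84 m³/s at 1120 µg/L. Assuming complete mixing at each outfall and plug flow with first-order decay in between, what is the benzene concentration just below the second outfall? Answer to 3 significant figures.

Mixed concentration C = ΣQC/ΣQ = (49.90·0.002500 + 8.740·513.0) / 58.64 = 4484/58.64 = 76.46 µg/L; combined flow 58.64 m³/s.
Travel time t = 8.62·1000 / 0.17 = 50710 s = 14.08 h.
Half-life 14.6 h → k = ln 2 / 14.6 = 0.04748 h⁻¹ = 1.139 d⁻¹.
First-order decay: C = 76.46·exp(−k·t) = 76.46·0.5124 = 39.18 µg/L.
At the second outfall, C = (58.64·39.18 + 2.840·1120) / (58.64 + 2.840) = 89.10 µg/L.

89.1 µg/L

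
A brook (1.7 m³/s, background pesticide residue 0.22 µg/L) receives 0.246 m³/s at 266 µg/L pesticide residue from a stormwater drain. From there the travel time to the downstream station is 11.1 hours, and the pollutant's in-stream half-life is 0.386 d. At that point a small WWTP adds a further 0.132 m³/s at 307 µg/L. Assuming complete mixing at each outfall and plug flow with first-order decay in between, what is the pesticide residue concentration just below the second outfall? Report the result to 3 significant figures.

33.3 µg/L

Mixed concentration C = ΣQC/ΣQ = (1.700·0.2200 + 0.2460·266.0) / 1.946 = 65.81/1.946 = 33.82 µg/L; combined flow 1.946 m³/s.
Half-life 0.386 d → k = ln 2 / 0.386 = 1.796 d⁻¹.
Applying C = C₀e^(−kt): 33.82 × 0.4358 = 14.74 µg/L.
At the second outfall, C = (1.946·14.74 + 0.1320·307.0) / (1.946 + 0.1320) = 33.30 µg/L.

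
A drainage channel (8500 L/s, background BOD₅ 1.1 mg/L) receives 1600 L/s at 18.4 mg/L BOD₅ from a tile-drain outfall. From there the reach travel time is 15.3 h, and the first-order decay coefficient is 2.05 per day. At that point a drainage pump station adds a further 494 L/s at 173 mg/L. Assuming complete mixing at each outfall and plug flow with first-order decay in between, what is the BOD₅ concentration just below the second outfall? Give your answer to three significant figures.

Mass balance: C = (8500·1.100 + 1600·18.40) / 10100 = 38790/10100 = 3.841 mg/L; combined flow 10100 L/s.
After decay, C = 3.841 × e^(−kt) = 3.841 × 0.2707 = 1.040 mg/L.
Second outfall: C = (10100·1.040 + 494.0·173.0)/10590 = 9.058 mg/L.

9.06 mg/L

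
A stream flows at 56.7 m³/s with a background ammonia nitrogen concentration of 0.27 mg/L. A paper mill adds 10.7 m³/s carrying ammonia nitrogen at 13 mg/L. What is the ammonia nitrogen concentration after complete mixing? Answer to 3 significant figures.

2.29 mg/L

Mass balance: C = (56.70·0.2700 + 10.70·13.00) / 67.40 = 154.4/67.40 = 2.291 mg/L.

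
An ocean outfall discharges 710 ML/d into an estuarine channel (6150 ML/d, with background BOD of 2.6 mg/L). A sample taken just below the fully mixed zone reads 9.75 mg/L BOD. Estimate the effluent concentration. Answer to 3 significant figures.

Mass balance: 6150·2.600 + 710.0·Cₑ = 6860·9.750
→ Cₑ = (6860·9.750 − 6150·2.600) / 710.0 = 71.68 mg/L.

71.7 mg/L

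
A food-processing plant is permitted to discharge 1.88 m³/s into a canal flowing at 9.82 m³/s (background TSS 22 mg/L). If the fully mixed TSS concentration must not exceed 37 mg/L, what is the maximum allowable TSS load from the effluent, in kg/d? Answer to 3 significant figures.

Mass balance at the limit: 9.820·22.00 + 1.880·Cₑ = 11.70·37 → Cₑ = 115.4 mg/L.
Load = 1.880 m³/s × 115.4 g/m³ × 86 400 s/d = 18740 kg/d.

18700 kg/d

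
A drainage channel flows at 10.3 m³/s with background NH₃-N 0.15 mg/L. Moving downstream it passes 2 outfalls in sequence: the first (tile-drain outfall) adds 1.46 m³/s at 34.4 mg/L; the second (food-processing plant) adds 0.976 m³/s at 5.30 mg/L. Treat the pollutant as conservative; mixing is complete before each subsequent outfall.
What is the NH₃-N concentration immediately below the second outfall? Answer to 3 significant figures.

Below outfall 1: Q → 11.76 m³/s, C = (10.30·0.1500 + 1.460·34.40)/11.76 = 4.402 mg/L.
Below outfall 2: Q → 12.74 m³/s, C = (11.76·4.402 + 0.9760·5.300)/12.74 = 4.471 mg/L.

4.47 mg/L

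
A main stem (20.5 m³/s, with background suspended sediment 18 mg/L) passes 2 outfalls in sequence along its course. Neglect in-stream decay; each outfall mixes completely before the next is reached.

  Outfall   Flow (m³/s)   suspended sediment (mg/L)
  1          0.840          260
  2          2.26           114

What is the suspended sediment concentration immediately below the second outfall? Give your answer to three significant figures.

Below outfall 1: Q → 21.34 m³/s, C = (20.50·18.00 + 0.8400·260.0)/21.34 = 27.53 mg/L.
Below outfall 2: Q → 23.60 m³/s, C = (21.34·27.53 + 2.260·114.0)/23.60 = 35.81 mg/L.

35.8 mg/L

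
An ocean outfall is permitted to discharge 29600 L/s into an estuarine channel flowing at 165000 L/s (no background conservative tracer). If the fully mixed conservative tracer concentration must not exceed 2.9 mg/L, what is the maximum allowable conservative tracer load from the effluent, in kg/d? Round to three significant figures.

48800 kg/d

Mass balance at the limit: 165000·0 + 29600·Cₑ = 194600·2.9 → Cₑ = 19.07 mg/L.
29600 L/s = 29.60 m³/s. Load = 29.60 m³/s × 19.07 g/m³ × 86 400 s/d = 48760 kg/d.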